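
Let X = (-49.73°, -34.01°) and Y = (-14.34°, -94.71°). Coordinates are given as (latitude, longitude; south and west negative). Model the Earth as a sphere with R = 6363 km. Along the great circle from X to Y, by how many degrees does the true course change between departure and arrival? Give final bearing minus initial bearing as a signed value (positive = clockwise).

+36.1°

Initial bearing θ₁ = atan2(sin Δλ cos φ₂, cos φ₁ sin φ₂ − sin φ₁ cos φ₂ cos Δλ) = 283.43°
Final bearing θ₂ = (initial bearing from the destination back to the start) + 180° = 319.54°
Δθ = θ₂ − θ₁ = +36.1°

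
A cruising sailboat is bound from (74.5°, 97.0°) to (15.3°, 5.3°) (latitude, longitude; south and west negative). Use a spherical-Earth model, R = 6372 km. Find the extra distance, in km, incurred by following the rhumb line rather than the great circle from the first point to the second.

Great circle: cos σ = sin φ₁ sin φ₂ + cos φ₁ cos φ₂ cos Δλ,  σ = 1.3216 rad → d_gc = 8421.2 km
Rhumb line: Δψ = -1.7241, q = Δφ/Δψ = 0.5993, d_rh = R√(Δφ²+q²Δλ²) = 8983.1 km
Excess = 8983.1 − 8421.2 = 561.9 ≈ 562 km

562 km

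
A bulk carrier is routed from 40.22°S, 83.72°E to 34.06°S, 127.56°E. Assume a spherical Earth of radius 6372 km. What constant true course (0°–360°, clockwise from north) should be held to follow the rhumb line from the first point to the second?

80.0°

Δψ = ln[tan(π/4+φ₂/2)/tan(π/4+φ₁/2)] = +0.1350
Δλ = +0.7652 rad (taken the short way round)
course = atan2(Δλ, Δψ) = 79.99°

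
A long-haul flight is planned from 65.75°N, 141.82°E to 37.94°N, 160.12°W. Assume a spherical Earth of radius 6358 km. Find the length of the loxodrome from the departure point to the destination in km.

Rhumb course C = atan2(Δλ, Δψ) with Δψ = ln[tan(π/4+φ₂/2)/tan(π/4+φ₁/2)] = -0.8212, Δλ = +1.0133 → C = 129.02°
d = R·|Δφ| / |cos C| = 6358·0.48538 / 0.62961 = 4901 km

4901 km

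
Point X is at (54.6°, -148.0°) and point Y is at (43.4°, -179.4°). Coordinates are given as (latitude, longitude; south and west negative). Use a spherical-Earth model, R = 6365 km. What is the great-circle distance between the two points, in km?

2574 km

Haversine: a = sin²(Δφ/2)+cos φ₁ cos φ₂ sin²(Δλ/2) = 0.04034;  σ = 2·atan2(√a,√(1−a))
σ = 23.174° → d = Rσ = 6365·0.40446 = 2574 km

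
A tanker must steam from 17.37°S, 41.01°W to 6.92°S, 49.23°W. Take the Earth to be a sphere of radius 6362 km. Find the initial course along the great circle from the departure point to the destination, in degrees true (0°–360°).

321.5°

N = sin Δλ·cos φ₂ = -0.1419;  D = cos φ₁ sin φ₂ − sin φ₁ cos φ₂ cos Δλ = +0.1783
initial course = atan2(N, D) = 321.48°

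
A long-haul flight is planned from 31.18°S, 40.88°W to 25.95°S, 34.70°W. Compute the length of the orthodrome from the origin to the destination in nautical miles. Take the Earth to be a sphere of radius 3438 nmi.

452 nmi

cos σ = sin φ₁ sin φ₂ + cos φ₁ cos φ₂ cos Δλ
      = sin(-31.18°)sin(-25.95°) + cos(-31.18°)cos(-25.95°)cos(6.18°) = 0.9914
σ = 7.534° → d = Rσ = 3438·0.13150 = 452 nmi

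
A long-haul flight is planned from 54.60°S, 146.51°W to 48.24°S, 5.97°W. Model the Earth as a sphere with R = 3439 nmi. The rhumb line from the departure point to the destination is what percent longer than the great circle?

21.9%

Great circle: σ = 1.2554 rad → d_gc = Rσ = 4317.4 nmi
Rhumb: Δφ = +0.1110, Δλ = +2.4529, Δψ = +0.1784, q = Δφ/Δψ = 0.6223 → d_rh = R√(Δφ²+q²Δλ²) = 5263.1 nmi
Excess = (5263.1 − 4317.4) / 4317.4 = 945.7 / 4317.4 = 21.90% ≈ 21.9%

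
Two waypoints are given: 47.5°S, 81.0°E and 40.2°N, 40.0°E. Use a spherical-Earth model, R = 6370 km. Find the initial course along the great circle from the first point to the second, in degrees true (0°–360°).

329.8°

θ = atan2( sin Δλ·cos φ₂ ,  cos φ₁ sin φ₂ − sin φ₁ cos φ₂ cos Δλ )
  = atan2(-0.5011, +0.8611) = 329.80°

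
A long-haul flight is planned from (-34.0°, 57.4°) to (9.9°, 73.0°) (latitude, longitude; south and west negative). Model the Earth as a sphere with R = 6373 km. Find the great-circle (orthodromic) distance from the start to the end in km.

Haversine: a = sin²(Δφ/2)+cos φ₁ cos φ₂ sin²(Δλ/2) = 0.15477;  σ = 2·atan2(√a,√(1−a))
σ = 46.333° → d = Rσ = 6373·0.80866 = 5154 km

5154 km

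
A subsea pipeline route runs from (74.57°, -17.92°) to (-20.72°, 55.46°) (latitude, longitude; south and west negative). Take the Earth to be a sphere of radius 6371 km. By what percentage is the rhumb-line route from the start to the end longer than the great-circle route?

Great circle: σ = 1.8441 rad → d_gc = Rσ = 11748.5 km
Rhumb: Δφ = -1.6631, Δλ = +1.2807, Δψ = -2.3688, q = Δφ/Δψ = 0.7021 → d_rh = R√(Δφ²+q²Δλ²) = 12045.3 km
Excess = (12045.3 − 11748.5) / 11748.5 = 296.8 / 11748.5 = 2.53% ≈ 2.5%

2.5%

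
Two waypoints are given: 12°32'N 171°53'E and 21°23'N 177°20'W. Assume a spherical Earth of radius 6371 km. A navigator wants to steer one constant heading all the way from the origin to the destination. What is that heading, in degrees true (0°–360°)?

49.3°

Meridional parts: M(φ₁)=+0.2205, M(φ₂)=+0.3822 → ΔM = +0.1617;  Δλ = +0.1882 rad
tan C = Δλ / ΔM = +1.1641 → C = 49.34°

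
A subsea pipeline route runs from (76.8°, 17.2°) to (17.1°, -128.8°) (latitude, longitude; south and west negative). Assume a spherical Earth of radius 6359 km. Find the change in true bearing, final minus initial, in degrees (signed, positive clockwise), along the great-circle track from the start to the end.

-140.1°

Initial bearing θ₁ = atan2(sin Δλ cos φ₂, cos φ₁ sin φ₂ − sin φ₁ cos φ₂ cos Δλ) = 327.49°
Final bearing θ₂ = (initial bearing from the destination back to the start) + 180° = 187.38°
Δθ = θ₂ − θ₁ = -140.1°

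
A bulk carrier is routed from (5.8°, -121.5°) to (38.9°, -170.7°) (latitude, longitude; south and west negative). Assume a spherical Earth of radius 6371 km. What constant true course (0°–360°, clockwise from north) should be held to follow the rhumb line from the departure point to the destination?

Meridional parts: M(φ₁)=+0.1014, M(φ₂)=+0.7380 → ΔM = +0.6366;  Δλ = -0.8587 rad
tan C = Δλ / ΔM = -1.3488 → C = 306.55°

306.6°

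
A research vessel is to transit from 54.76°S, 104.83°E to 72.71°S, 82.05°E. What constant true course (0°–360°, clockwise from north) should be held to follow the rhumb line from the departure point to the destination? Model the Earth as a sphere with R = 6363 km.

Meridional parts: M(φ₁)=-1.1470, M(φ₂)=-1.8836 → ΔM = -0.7367;  Δλ = -0.3976 rad
tan C = Δλ / ΔM = +0.5397 → C = 208.36°

208.4°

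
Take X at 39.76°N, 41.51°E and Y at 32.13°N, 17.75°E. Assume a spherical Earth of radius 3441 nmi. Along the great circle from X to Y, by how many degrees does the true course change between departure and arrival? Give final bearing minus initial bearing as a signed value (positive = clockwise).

At departure: θ₁ = atan2(sin Δλ cos φ₂, cos φ₁ sin φ₂ − sin φ₁ cos φ₂ cos Δλ) = 255.72°
At arrival: θ₂ = atan2(sin Δλ cos φ₁, −cos φ₂ sin φ₁ + sin φ₂ cos φ₁ cos Δλ) = 241.61°
Δθ = θ₂ − θ₁ = -14.1°

-14.1°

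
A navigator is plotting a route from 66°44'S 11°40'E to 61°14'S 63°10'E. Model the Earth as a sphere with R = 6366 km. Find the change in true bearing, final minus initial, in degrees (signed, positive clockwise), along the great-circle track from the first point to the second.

Initial bearing θ₁ = atan2(sin Δλ cos φ₂, cos φ₁ sin φ₂ − sin φ₁ cos φ₂ cos Δλ) = 100.68°
Final bearing θ₂ = (initial bearing from the destination back to the start) + 180° = 53.76°
Δθ = θ₂ − θ₁ = -46.9°

-46.9°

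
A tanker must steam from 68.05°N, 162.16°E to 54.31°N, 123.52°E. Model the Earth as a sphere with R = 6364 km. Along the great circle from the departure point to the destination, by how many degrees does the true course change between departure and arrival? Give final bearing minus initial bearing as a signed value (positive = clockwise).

-34.4°

Initial bearing θ₁ = atan2(sin Δλ cos φ₂, cos φ₁ sin φ₂ − sin φ₁ cos φ₂ cos Δλ) = 251.90°
Final bearing θ₂ = (initial bearing from the destination back to the start) + 180° = 217.52°
Δθ = θ₂ − θ₁ = -34.4°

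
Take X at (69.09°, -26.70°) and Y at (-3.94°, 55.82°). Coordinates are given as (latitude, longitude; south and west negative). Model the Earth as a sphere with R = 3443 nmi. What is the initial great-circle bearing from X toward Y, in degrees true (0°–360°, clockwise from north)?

θ = atan2( sin Δλ·cos φ₂ ,  cos φ₁ sin φ₂ − sin φ₁ cos φ₂ cos Δλ )
  = atan2(+0.9891, -0.1458) = 98.39°

98.4°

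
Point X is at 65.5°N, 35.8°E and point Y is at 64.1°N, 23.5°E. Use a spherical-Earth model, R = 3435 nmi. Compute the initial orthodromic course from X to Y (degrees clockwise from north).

N = sin Δλ·cos φ₂ = -0.0931;  D = cos φ₁ sin φ₂ − sin φ₁ cos φ₂ cos Δλ = -0.0153
initial course = atan2(N, D) = 260.66°

260.7°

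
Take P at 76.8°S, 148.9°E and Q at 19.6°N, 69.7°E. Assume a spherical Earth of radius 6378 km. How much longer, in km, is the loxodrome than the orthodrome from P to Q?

Great circle: cos σ = sin φ₁ sin φ₂ + cos φ₁ cos φ₂ cos Δλ,  σ = 1.8611 rad → d_gc = 11870.3 km
Rhumb line: Δψ = +2.5057, q = Δφ/Δψ = 0.6715, d_rh = R√(Δφ²+q²Δλ²) = 12255.6 km
Excess = 12255.6 − 11870.3 = 385.3 ≈ 385 km

385 km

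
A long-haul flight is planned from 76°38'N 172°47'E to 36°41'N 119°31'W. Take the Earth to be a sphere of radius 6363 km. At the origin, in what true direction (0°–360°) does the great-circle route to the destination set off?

N = sin Δλ·cos φ₂ = +0.7420;  D = cos φ₁ sin φ₂ − sin φ₁ cos φ₂ cos Δλ = -0.1580
initial course = atan2(N, D) = 102.02°

102.0°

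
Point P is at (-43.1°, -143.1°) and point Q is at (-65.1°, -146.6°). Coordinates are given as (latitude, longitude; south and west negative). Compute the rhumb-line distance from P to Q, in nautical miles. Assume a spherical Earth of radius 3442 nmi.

Δψ = ln[tan(π/4+φ₂/2)/tan(π/4+φ₁/2)] = -0.6754;  Δφ = -0.3840 rad,  Δλ = -0.0611 rad
q = Δφ/Δψ = 0.5685
d = R·√(Δφ² + q²Δλ²) = 3442·0.38554 = 1327 nmi

1327 nmi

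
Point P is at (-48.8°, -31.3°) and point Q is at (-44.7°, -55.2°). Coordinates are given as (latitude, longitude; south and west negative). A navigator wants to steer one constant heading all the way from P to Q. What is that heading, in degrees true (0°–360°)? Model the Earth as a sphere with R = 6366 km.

284.1°

Δψ = ln[tan(π/4+φ₂/2)/tan(π/4+φ₁/2)] = +0.1045
Δλ = -0.4171 rad (taken the short way round)
course = atan2(Δλ, Δψ) = 284.07°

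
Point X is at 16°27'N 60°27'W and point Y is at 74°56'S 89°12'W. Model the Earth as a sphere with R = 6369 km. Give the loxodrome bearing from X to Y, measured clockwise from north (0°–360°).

Meridional parts: M(φ₁)=+0.2911, M(φ₂)=-2.0231 → ΔM = -2.3142;  Δλ = -0.5018 rad
tan C = Δλ / ΔM = +0.2168 → C = 192.23°

192.2°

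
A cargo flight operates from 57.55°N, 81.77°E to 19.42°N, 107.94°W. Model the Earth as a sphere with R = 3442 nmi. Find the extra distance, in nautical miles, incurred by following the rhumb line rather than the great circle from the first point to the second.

1831 nmi

Great circle: cos σ = sin φ₁ sin φ₂ + cos φ₁ cos φ₂ cos Δλ,  σ = 1.7908 rad → d_gc = 6163.9 nmi
Rhumb line: Δψ = -0.8888, q = Δφ/Δψ = 0.7488, d_rh = R√(Δφ²+q²Δλ²) = 7994.9 nmi
Excess = 7994.9 − 6163.9 = 1831.0 ≈ 1831 nmi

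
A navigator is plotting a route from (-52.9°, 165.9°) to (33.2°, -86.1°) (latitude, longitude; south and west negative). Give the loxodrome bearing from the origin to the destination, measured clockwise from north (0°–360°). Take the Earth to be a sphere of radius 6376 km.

Δψ = ln[tan(π/4+φ₂/2)/tan(π/4+φ₁/2)] = +1.7068
Δλ = +1.8850 rad (taken the short way round)
course = atan2(Δλ, Δψ) = 47.84°

47.8°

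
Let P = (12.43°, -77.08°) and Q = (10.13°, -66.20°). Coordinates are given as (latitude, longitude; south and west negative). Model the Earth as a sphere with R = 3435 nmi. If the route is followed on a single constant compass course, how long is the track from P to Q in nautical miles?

654 nmi

Rhumb course C = atan2(Δλ, Δψ) with Δψ = ln[tan(π/4+φ₂/2)/tan(π/4+φ₁/2)] = -0.0409, Δλ = +0.1899 → C = 102.17°
d = R·|Δφ| / |cos C| = 3435·0.04014 / 0.21074 = 654 nmi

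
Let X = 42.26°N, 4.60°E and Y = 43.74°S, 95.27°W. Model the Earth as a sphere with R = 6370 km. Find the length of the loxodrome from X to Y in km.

13838 km

Δψ = ln[tan(π/4+φ₂/2)/tan(π/4+φ₁/2)] = -1.6659;  Δφ = -1.5010 rad,  Δλ = -1.7431 rad
q = Δφ/Δψ = 0.9010
d = R·√(Δφ² + q²Δλ²) = 6370·2.17243 = 13838 km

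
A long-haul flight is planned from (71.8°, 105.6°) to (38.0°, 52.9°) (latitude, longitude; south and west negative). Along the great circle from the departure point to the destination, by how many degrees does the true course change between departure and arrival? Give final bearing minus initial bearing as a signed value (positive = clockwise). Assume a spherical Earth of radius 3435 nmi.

At departure: θ₁ = atan2(sin Δλ cos φ₂, cos φ₁ sin φ₂ − sin φ₁ cos φ₂ cos Δλ) = 247.37°
At arrival: θ₂ = atan2(sin Δλ cos φ₁, −cos φ₂ sin φ₁ + sin φ₂ cos φ₁ cos Δλ) = 201.46°
Δθ = θ₂ − θ₁ = -45.9°

-45.9°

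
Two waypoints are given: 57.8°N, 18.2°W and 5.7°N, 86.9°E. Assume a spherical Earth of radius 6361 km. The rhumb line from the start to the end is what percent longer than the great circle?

5.8%

Great circle: σ = 1.6249 rad → d_gc = Rσ = 10336.0 km
Rhumb: Δφ = -0.9093, Δλ = +1.8343, Δψ = -1.1429, q = Δφ/Δψ = 0.7956 → d_rh = R√(Δφ²+q²Δλ²) = 10937.7 km
Excess = (10937.7 − 10336.0) / 10336.0 = 601.7 / 10336.0 = 5.82% ≈ 5.8%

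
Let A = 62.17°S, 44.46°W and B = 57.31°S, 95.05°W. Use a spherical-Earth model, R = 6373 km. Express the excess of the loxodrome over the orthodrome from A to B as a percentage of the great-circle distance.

Great circle: σ = 0.4410 rad → d_gc = Rσ = 2810.3 km
Rhumb: Δφ = +0.0848, Δλ = -0.8830, Δψ = +0.1687, q = Δφ/Δψ = 0.5029 → d_rh = R√(Δφ²+q²Δλ²) = 2881.0 km
Excess = (2881.0 − 2810.3) / 2810.3 = 70.7 / 2810.3 = 2.52% ≈ 2.5%

2.5%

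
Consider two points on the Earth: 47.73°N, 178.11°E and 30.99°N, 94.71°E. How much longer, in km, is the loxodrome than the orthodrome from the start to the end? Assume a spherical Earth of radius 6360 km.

Great circle: cos σ = sin φ₁ sin φ₂ + cos φ₁ cos φ₂ cos Δλ,  σ = 1.1071 rad → d_gc = 7041.0 km
Rhumb line: Δψ = -0.3811, q = Δφ/Δψ = 0.7667, d_rh = R√(Δφ²+q²Δλ²) = 7336.8 km
Excess = 7336.8 − 7041.0 = 295.8 ≈ 296 km

296 km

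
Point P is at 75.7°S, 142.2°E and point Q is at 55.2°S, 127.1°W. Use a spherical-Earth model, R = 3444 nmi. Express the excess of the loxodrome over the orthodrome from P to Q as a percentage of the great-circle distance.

9.4%

Great circle: σ = 0.6535 rad → d_gc = Rσ = 2250.5 nmi
Rhumb: Δφ = +0.3578, Δλ = +1.5830, Δψ = +0.9156, q = Δφ/Δψ = 0.3908 → d_rh = R√(Δφ²+q²Δλ²) = 2461.2 nmi
Excess = (2461.2 − 2250.5) / 2250.5 = 210.7 / 2250.5 = 9.36% ≈ 9.4%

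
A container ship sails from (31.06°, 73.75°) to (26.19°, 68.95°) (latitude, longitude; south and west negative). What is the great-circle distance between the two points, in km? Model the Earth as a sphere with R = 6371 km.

Haversine: a = sin²(Δφ/2)+cos φ₁ cos φ₂ sin²(Δλ/2) = 0.00315;  σ = 2·atan2(√a,√(1−a))
σ = 6.438° → d = Rσ = 6371·0.11236 = 716 km

716 km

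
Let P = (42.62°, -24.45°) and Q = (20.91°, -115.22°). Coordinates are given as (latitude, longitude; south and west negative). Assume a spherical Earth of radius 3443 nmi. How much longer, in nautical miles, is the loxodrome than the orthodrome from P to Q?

Great circle: cos σ = sin φ₁ sin φ₂ + cos φ₁ cos φ₂ cos Δλ,  σ = 1.3362 rad → d_gc = 4600.6 nmi
Rhumb line: Δψ = -0.4505, q = Δφ/Δψ = 0.8411, d_rh = R√(Δφ²+q²Δλ²) = 4769.9 nmi
Excess = 4769.9 − 4600.6 = 169.3 ≈ 169 nmi

169 nmi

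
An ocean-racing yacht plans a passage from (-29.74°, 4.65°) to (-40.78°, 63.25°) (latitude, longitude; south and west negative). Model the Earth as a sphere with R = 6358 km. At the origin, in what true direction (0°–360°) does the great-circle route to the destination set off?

119.9°

N = sin Δλ·cos φ₂ = +0.6463;  D = cos φ₁ sin φ₂ − sin φ₁ cos φ₂ cos Δλ = -0.3714
initial course = atan2(N, D) = 119.88°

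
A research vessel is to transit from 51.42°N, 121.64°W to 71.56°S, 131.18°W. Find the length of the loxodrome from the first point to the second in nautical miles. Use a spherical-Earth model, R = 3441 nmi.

Rhumb course C = atan2(Δλ, Δψ) with Δψ = ln[tan(π/4+φ₂/2)/tan(π/4+φ₁/2)] = -2.8680, Δλ = -0.1665 → C = 183.32°
d = R·|Δφ| / |cos C| = 3441·2.14641 / 0.99832 = 7398 nmi

7398 nmi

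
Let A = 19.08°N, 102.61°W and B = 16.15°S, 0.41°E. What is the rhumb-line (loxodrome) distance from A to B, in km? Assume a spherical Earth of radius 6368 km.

Δψ = ln[tan(π/4+φ₂/2)/tan(π/4+φ₁/2)] = -0.6250;  Δφ = -0.6149 rad,  Δλ = +1.7980 rad
q = Δφ/Δψ = 0.9838
d = R·√(Δφ² + q²Δλ²) = 6368·1.87269 = 11925 km

11925 km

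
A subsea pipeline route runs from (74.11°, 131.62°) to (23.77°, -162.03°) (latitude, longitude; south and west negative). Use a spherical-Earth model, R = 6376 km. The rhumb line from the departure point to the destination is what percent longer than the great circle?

3.6%

Great circle: σ = 1.0608 rad → d_gc = Rσ = 6763.6 km
Rhumb: Δφ = -0.8786, Δλ = +1.1580, Δψ = -1.5419, q = Δφ/Δψ = 0.5698 → d_rh = R√(Δφ²+q²Δλ²) = 7005.9 km
Excess = (7005.9 − 6763.6) / 6763.6 = 242.3 / 6763.6 = 3.58% ≈ 3.6%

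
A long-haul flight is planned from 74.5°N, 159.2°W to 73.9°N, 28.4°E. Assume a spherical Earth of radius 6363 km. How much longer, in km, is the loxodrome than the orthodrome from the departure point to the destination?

Great circle: cos σ = sin φ₁ sin φ₂ + cos φ₁ cos φ₂ cos Δλ,  σ = 0.5503 rad → d_gc = 3501.43 km
Rhumb line: Δψ = -0.0385, q = Δφ/Δψ = 0.2722, d_rh = R√(Δφ²+q²Δλ²) = 5212.87 km
Excess = 5212.87 − 3501.43 = 1711.44 ≈ 1711 km

1711 km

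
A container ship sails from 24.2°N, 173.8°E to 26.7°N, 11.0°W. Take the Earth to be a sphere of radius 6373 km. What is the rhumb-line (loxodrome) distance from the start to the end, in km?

Δψ = ln[tan(π/4+φ₂/2)/tan(π/4+φ₁/2)] = +0.0483;  Δφ = +0.0436 rad,  Δλ = +3.0578 rad
q = Δφ/Δψ = 0.9029
d = R·√(Δφ² + q²Δλ²) = 6373·2.76111 = 17597 km

17597 km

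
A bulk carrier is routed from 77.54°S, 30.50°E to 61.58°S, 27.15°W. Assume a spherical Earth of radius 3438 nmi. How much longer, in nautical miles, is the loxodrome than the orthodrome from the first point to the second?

Great circle: cos σ = sin φ₁ sin φ₂ + cos φ₁ cos φ₂ cos Δλ,  σ = 0.4185 rad → d_gc = 1438.7 nmi
Rhumb line: Δψ = +0.8414, q = Δφ/Δψ = 0.3311, d_rh = R√(Δφ²+q²Δλ²) = 1492.9 nmi
Excess = 1492.9 − 1438.7 = 54.2 ≈ 54 nmi

54 nmi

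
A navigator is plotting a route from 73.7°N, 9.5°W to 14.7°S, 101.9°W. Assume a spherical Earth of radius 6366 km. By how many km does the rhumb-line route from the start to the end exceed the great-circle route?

Great circle: cos σ = sin φ₁ sin φ₂ + cos φ₁ cos φ₂ cos Δλ,  σ = 1.8286 rad → d_gc = 11640.7 km
Rhumb line: Δψ = -2.2029, q = Δφ/Δψ = 0.7004, d_rh = R√(Δφ²+q²Δλ²) = 12172.6 km
Excess = 12172.6 − 11640.7 = 531.9 ≈ 532 km

532 km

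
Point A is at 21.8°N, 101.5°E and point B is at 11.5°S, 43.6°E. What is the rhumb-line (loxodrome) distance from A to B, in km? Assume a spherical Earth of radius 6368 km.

7321 km

Δψ = ln[tan(π/4+φ₂/2)/tan(π/4+φ₁/2)] = -0.5921;  Δφ = -0.5812 rad,  Δλ = -1.0105 rad
q = Δφ/Δψ = 0.9816
d = R·√(Δφ² + q²Δλ²) = 6368·1.14968 = 7321 km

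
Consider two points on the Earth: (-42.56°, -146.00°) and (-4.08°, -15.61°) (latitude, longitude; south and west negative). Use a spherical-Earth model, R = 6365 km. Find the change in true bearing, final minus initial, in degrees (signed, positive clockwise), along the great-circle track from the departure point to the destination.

-84.4°

At departure: θ₁ = atan2(sin Δλ cos φ₂, cos φ₁ sin φ₂ − sin φ₁ cos φ₂ cos Δλ) = 122.80°
At arrival: θ₂ = atan2(sin Δλ cos φ₁, −cos φ₂ sin φ₁ + sin φ₂ cos φ₁ cos Δλ) = 38.37°
Δθ = θ₂ − θ₁ = -84.4°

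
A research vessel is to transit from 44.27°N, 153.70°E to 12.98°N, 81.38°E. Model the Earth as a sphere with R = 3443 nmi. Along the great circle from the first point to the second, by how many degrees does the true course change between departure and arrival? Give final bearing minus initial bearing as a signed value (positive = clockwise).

-40.0°

At departure: θ₁ = atan2(sin Δλ cos φ₂, cos φ₁ sin φ₂ − sin φ₁ cos φ₂ cos Δλ) = 267.18°
At arrival: θ₂ = atan2(sin Δλ cos φ₁, −cos φ₂ sin φ₁ + sin φ₂ cos φ₁ cos Δλ) = 227.22°
Δθ = θ₂ − θ₁ = -40.0°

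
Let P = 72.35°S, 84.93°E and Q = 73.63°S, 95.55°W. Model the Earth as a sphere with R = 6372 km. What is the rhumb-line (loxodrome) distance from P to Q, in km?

Δψ = ln[tan(π/4+φ₂/2)/tan(π/4+φ₁/2)] = -0.0764;  Δφ = -0.0223 rad,  Δλ = +3.1332 rad
q = Δφ/Δψ = 0.2924
d = R·√(Δφ² + q²Δλ²) = 6372·0.91643 = 5840 km

5840 km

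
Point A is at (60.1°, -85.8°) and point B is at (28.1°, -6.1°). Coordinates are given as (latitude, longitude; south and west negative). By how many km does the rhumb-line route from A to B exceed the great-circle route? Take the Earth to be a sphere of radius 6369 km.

310 km

Great circle: cos σ = sin φ₁ sin φ₂ + cos φ₁ cos φ₂ cos Δλ,  σ = 1.0622 rad → d_gc = 6765.2 km
Rhumb line: Δψ = -0.8091, q = Δφ/Δψ = 0.6903, d_rh = R√(Δφ²+q²Δλ²) = 7074.9 km
Excess = 7074.9 − 6765.2 = 309.7 ≈ 310 km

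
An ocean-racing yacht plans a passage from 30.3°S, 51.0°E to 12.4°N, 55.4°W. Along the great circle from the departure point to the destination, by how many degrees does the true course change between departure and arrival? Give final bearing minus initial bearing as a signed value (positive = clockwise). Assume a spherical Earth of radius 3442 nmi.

+25.2°

Initial bearing θ₁ = atan2(sin Δλ cos φ₂, cos φ₁ sin φ₂ − sin φ₁ cos φ₂ cos Δλ) = 272.83°
Final bearing θ₂ = (initial bearing from the destination back to the start) + 180° = 298.00°
Δθ = θ₂ − θ₁ = +25.2°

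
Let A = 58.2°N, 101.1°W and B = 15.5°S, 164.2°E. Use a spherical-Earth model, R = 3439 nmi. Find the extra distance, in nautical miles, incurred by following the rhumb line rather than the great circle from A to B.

175 nmi

Great circle: cos σ = sin φ₁ sin φ₂ + cos φ₁ cos φ₂ cos Δλ,  σ = 1.8429 rad → d_gc = 6337.6 nmi
Rhumb line: Δψ = -1.5297, q = Δφ/Δψ = 0.8409, d_rh = R√(Δφ²+q²Δλ²) = 6512.7 nmi
Excess = 6512.7 − 6337.6 = 175.1 ≈ 175 nmi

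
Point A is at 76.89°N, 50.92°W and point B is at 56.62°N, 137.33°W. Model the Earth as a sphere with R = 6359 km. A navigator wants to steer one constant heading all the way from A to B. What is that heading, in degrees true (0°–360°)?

Meridional parts: M(φ₁)=+2.1636, M(φ₂)=+1.2046 → ΔM = -0.9591;  Δλ = -1.5081 rad
tan C = Δλ / ΔM = +1.5725 → C = 237.55°

237.5°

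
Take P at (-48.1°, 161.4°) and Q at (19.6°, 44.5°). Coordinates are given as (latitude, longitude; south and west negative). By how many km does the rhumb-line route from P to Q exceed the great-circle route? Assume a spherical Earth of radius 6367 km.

341 km

Great circle: cos σ = sin φ₁ sin φ₂ + cos φ₁ cos φ₂ cos Δλ,  σ = 2.1345 rad → d_gc = 13590.4 km
Rhumb line: Δψ = +1.3090, q = Δφ/Δψ = 0.9026, d_rh = R√(Δφ²+q²Δλ²) = 13931.7 km
Excess = 13931.7 − 13590.4 = 341.3 ≈ 341 km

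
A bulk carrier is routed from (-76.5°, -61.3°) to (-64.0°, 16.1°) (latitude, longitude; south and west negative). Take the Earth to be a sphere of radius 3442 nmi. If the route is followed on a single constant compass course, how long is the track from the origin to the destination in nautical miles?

Δψ = ln[tan(π/4+φ₂/2)/tan(π/4+φ₁/2)] = +0.6681;  Δφ = +0.2182 rad,  Δλ = +1.3509 rad
q = Δφ/Δψ = 0.3265
d = R·√(Δφ² + q²Δλ²) = 3442·0.49211 = 1694 nmi

1694 nmi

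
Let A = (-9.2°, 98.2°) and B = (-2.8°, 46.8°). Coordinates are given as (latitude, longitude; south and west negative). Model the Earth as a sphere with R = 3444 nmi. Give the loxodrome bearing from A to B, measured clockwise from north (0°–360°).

277.1°

Δψ = ln[tan(π/4+φ₂/2)/tan(π/4+φ₁/2)] = +0.1124
Δλ = -0.8971 rad (taken the short way round)
course = atan2(Δλ, Δψ) = 277.14°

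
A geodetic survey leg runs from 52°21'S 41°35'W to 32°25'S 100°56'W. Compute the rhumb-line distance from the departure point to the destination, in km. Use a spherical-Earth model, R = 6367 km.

5291 km

Δψ = ln[tan(π/4+φ₂/2)/tan(π/4+φ₁/2)] = +0.4775;  Δφ = +0.3479 rad,  Δλ = -1.0359 rad
q = Δφ/Δψ = 0.7286
d = R·√(Δφ² + q²Δλ²) = 6367·0.83105 = 5291 km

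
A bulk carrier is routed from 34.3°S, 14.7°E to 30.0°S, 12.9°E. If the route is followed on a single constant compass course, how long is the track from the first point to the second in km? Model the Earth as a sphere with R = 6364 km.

Δψ = ln[tan(π/4+φ₂/2)/tan(π/4+φ₁/2)] = +0.0887;  Δφ = +0.0750 rad,  Δλ = -0.0314 rad
q = Δφ/Δψ = 0.8463
d = R·√(Δφ² + q²Δλ²) = 6364·0.07962 = 507 km

507 km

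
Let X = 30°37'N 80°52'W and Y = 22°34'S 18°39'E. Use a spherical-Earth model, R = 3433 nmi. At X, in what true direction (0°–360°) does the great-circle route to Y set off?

θ = atan2( sin Δλ·cos φ₂ ,  cos φ₁ sin φ₂ − sin φ₁ cos φ₂ cos Δλ )
  = atan2(+0.9107, -0.2525) = 105.50°

105.5°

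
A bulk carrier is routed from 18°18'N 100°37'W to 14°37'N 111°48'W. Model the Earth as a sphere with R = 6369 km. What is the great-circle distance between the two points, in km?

Haversine: a = sin²(Δφ/2)+cos φ₁ cos φ₂ sin²(Δλ/2) = 0.00976;  σ = 2·atan2(√a,√(1−a))
σ = 11.336° → d = Rσ = 6369·0.19786 = 1260 km

1260 km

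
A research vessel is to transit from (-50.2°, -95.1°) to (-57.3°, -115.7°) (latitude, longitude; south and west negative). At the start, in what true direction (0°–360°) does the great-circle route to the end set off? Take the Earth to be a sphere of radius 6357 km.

N = sin Δλ·cos φ₂ = -0.1901;  D = cos φ₁ sin φ₂ − sin φ₁ cos φ₂ cos Δλ = -0.1501
initial course = atan2(N, D) = 231.70°

231.7°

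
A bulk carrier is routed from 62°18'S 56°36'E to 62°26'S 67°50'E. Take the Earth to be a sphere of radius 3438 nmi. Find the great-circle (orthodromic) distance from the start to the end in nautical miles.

312 nmi

Haversine: a = sin²(Δφ/2)+cos φ₁ cos φ₂ sin²(Δλ/2) = 0.00206;  σ = 2·atan2(√a,√(1−a))
σ = 5.205° → d = Rσ = 3438·0.09085 = 312 nmi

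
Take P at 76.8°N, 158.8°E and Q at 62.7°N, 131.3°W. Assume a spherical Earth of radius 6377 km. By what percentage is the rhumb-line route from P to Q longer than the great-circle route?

5.7%

Great circle: σ = 0.4484 rad → d_gc = Rσ = 2859.6 km
Rhumb: Δφ = -0.2461, Δλ = +1.2200, Δψ = -0.7414, q = Δφ/Δψ = 0.3319 → d_rh = R√(Δφ²+q²Δλ²) = 3021.8 km
Excess = (3021.8 − 2859.6) / 2859.6 = 162.2 / 2859.6 = 5.67% ≈ 5.7%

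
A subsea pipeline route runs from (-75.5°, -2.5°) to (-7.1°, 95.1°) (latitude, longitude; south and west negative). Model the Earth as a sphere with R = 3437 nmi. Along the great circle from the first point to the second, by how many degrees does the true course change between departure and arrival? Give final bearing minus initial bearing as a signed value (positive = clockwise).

-84.7°

Initial bearing θ₁ = atan2(sin Δλ cos φ₂, cos φ₁ sin φ₂ − sin φ₁ cos φ₂ cos Δλ) = 99.13°
Final bearing θ₂ = (initial bearing from the destination back to the start) + 180° = 14.43°
Δθ = θ₂ − θ₁ = -84.7°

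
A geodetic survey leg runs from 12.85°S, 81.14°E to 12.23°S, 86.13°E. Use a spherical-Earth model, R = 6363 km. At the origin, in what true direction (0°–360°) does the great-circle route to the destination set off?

θ = atan2( sin Δλ·cos φ₂ ,  cos φ₁ sin φ₂ − sin φ₁ cos φ₂ cos Δλ )
  = atan2(+0.0850, +0.0100) = 83.29°

83.3°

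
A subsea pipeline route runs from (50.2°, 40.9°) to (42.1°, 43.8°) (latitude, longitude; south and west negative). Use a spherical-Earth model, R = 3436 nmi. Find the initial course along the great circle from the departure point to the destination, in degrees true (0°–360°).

N = sin Δλ·cos φ₂ = +0.0375;  D = cos φ₁ sin φ₂ − sin φ₁ cos φ₂ cos Δλ = -0.1402
initial course = atan2(N, D) = 165.01°

165.0°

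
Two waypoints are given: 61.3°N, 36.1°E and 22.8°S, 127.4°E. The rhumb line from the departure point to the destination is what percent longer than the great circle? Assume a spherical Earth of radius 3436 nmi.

2.4%

Great circle: σ = 1.9283 rad → d_gc = Rσ = 6625.7 nmi
Rhumb: Δφ = -1.4678, Δλ = +1.5935, Δψ = -1.7721, q = Δφ/Δψ = 0.8283 → d_rh = R√(Δφ²+q²Δλ²) = 6782.5 nmi
Excess = (6782.5 − 6625.7) / 6625.7 = 156.8 / 6625.7 = 2.37% ≈ 2.4%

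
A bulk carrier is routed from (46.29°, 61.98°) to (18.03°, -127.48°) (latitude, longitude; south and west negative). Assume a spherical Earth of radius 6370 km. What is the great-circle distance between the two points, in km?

12798 km

Haversine: a = sin²(Δφ/2)+cos φ₁ cos φ₂ sin²(Δλ/2) = 0.71220;  σ = 2·atan2(√a,√(1−a))
σ = 115.113° → d = Rσ = 6370·2.00911 = 12798 km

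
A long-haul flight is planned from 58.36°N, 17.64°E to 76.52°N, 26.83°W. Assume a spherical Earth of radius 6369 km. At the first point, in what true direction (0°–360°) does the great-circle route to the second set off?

336.1°

N = sin Δλ·cos φ₂ = -0.1633;  D = cos φ₁ sin φ₂ − sin φ₁ cos φ₂ cos Δλ = +0.3685
initial course = atan2(N, D) = 336.10°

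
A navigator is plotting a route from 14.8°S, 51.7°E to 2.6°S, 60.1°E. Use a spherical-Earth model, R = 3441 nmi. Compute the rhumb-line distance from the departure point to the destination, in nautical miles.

886 nmi

Rhumb course C = atan2(Δλ, Δψ) with Δψ = ln[tan(π/4+φ₂/2)/tan(π/4+φ₁/2)] = +0.2158, Δλ = +0.1466 → C = 34.19°
d = R·|Δφ| / |cos C| = 3441·0.21293 / 0.82721 = 886 nmi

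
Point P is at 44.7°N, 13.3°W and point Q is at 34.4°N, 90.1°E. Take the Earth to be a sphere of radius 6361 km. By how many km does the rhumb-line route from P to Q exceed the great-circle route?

588 km

Great circle: cos σ = sin φ₁ sin φ₂ + cos φ₁ cos φ₂ cos Δλ,  σ = 1.3062 rad → d_gc = 8309.0 km
Rhumb line: Δψ = -0.2339, q = Δφ/Δψ = 0.7686, d_rh = R√(Δφ²+q²Δλ²) = 8897.0 km
Excess = 8897.0 − 8309.0 = 588.0 ≈ 588 km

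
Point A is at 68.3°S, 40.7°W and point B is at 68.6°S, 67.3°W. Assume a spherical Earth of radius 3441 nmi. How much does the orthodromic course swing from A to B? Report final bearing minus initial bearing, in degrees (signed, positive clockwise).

+24.8°

Initial bearing θ₁ = atan2(sin Δλ cos φ₂, cos φ₁ sin φ₂ − sin φ₁ cos φ₂ cos Δλ) = 255.87°
Final bearing θ₂ = (initial bearing from the destination back to the start) + 180° = 280.67°
Δθ = θ₂ − θ₁ = +24.8°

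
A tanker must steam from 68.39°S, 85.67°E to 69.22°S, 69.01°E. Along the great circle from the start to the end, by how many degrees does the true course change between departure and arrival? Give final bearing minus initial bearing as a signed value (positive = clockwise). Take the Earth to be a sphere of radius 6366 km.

+15.5°

At departure: θ₁ = atan2(sin Δλ cos φ₂, cos φ₁ sin φ₂ − sin φ₁ cos φ₂ cos Δλ) = 254.44°
At arrival: θ₂ = atan2(sin Δλ cos φ₁, −cos φ₂ sin φ₁ + sin φ₂ cos φ₁ cos Δλ) = 269.98°
Δθ = θ₂ − θ₁ = +15.5°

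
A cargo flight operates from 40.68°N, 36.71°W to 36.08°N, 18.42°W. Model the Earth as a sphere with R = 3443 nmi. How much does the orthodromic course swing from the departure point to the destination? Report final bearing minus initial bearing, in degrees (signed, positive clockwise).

+11.4°

At departure: θ₁ = atan2(sin Δλ cos φ₂, cos φ₁ sin φ₂ − sin φ₁ cos φ₂ cos Δλ) = 101.93°
At arrival: θ₂ = atan2(sin Δλ cos φ₁, −cos φ₂ sin φ₁ + sin φ₂ cos φ₁ cos Δλ) = 113.35°
Δθ = θ₂ − θ₁ = +11.4°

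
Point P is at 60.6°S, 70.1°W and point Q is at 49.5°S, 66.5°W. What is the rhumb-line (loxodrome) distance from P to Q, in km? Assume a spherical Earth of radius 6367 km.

Rhumb course C = atan2(Δλ, Δψ) with Δψ = ln[tan(π/4+φ₂/2)/tan(π/4+φ₁/2)] = +0.3409, Δλ = +0.0628 → C = 10.44°
d = R·|Δφ| / |cos C| = 6367·0.19373 / 0.98344 = 1254 km

1254 km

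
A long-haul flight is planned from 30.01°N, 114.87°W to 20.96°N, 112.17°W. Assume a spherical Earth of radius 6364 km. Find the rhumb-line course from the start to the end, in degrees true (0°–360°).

Meridional parts: M(φ₁)=+0.5495, M(φ₂)=+0.3743 → ΔM = -0.1752;  Δλ = +0.0471 rad
tan C = Δλ / ΔM = -0.2689 → C = 164.95°

164.9°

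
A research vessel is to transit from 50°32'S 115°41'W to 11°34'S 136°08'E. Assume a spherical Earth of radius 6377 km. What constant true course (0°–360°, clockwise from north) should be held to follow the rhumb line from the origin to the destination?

Meridional parts: M(φ₁)=-1.0252, M(φ₂)=-0.2033 → ΔM = +0.8220;  Δλ = -1.8882 rad
tan C = Δλ / ΔM = -2.2971 → C = 293.53°

293.5°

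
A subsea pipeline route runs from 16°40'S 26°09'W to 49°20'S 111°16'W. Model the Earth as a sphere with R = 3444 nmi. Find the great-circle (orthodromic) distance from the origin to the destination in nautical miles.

Haversine: a = sin²(Δφ/2)+cos φ₁ cos φ₂ sin²(Δλ/2) = 0.36466;  σ = 2·atan2(√a,√(1−a))
σ = 74.295° → d = Rσ = 3444·1.29669 = 4466 nmi

4466 nmi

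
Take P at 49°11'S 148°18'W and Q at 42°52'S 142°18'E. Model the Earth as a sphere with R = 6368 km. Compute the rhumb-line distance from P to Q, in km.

Rhumb course C = atan2(Δλ, Δψ) with Δψ = ln[tan(π/4+φ₂/2)/tan(π/4+φ₁/2)] = +0.1590, Δλ = -1.2113 → C = 277.48°
d = R·|Δφ| / |cos C| = 6368·0.11025 / 0.13018 = 5393 km

5393 km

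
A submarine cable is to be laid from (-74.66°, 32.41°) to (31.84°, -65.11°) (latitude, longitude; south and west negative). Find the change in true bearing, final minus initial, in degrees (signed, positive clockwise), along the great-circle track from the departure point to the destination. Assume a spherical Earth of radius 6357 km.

At departure: θ₁ = atan2(sin Δλ cos φ₂, cos φ₁ sin φ₂ − sin φ₁ cos φ₂ cos Δλ) = 272.20°
At arrival: θ₂ = atan2(sin Δλ cos φ₁, −cos φ₂ sin φ₁ + sin φ₂ cos φ₁ cos Δλ) = 341.87°
Δθ = θ₂ − θ₁ = +69.7°

+69.7°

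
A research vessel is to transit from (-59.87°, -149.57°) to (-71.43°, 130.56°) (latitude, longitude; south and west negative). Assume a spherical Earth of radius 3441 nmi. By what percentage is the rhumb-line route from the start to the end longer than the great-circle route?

Great circle: σ = 0.5586 rad → d_gc = Rσ = 1922.3 nmi
Rhumb: Δφ = -0.2018, Δλ = -1.3940, Δψ = -0.4986, q = Δφ/Δψ = 0.4047 → d_rh = R√(Δφ²+q²Δλ²) = 2061.5 nmi
Excess = (2061.5 − 1922.3) / 1922.3 = 139.2 / 1922.3 = 7.24% ≈ 7.2%

7.2%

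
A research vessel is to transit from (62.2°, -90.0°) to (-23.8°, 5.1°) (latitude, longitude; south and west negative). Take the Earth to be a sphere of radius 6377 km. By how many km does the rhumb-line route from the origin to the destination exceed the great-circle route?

Great circle: cos σ = sin φ₁ sin φ₂ + cos φ₁ cos φ₂ cos Δλ,  σ = 1.9768 rad → d_gc = 12605.8 km
Rhumb line: Δψ = -1.8243, q = Δφ/Δψ = 0.8228, d_rh = R√(Δφ²+q²Δλ²) = 12940.6 km
Excess = 12940.6 − 12605.8 = 334.8 ≈ 335 km

335 km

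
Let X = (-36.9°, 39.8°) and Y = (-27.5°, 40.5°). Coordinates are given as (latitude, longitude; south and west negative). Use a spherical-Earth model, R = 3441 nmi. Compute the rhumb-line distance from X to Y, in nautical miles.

566 nmi

Rhumb course C = atan2(Δλ, Δψ) with Δψ = ln[tan(π/4+φ₂/2)/tan(π/4+φ₁/2)] = +0.1943, Δλ = +0.0122 → C = 3.60°
d = R·|Δφ| / |cos C| = 3441·0.16406 / 0.99803 = 566 nmi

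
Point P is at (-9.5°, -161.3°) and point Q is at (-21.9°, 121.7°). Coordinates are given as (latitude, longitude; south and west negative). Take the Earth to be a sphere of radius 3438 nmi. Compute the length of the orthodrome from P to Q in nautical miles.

4470 nmi

Haversine: a = sin²(Δφ/2)+cos φ₁ cos φ₂ sin²(Δλ/2) = 0.36629;  σ = 2·atan2(√a,√(1−a))
σ = 74.489° → d = Rσ = 3438·1.30009 = 4470 nmi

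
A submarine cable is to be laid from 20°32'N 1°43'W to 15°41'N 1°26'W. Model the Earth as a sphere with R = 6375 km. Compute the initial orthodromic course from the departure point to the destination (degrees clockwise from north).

N = sin Δλ·cos φ₂ = +0.0048;  D = cos φ₁ sin φ₂ − sin φ₁ cos φ₂ cos Δλ = -0.0845
initial course = atan2(N, D) = 176.78°

176.8°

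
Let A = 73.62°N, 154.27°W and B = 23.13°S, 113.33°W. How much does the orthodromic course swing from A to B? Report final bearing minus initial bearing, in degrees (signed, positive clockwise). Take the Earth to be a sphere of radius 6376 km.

Initial bearing θ₁ = atan2(sin Δλ cos φ₂, cos φ₁ sin φ₂ − sin φ₁ cos φ₂ cos Δλ) = 142.21°
Final bearing θ₂ = (initial bearing from the destination back to the start) + 180° = 169.17°
Δθ = θ₂ − θ₁ = +27.0°

+27.0°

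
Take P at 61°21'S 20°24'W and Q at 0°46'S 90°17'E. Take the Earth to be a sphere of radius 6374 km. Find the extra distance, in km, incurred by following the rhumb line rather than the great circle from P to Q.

735 km

Great circle: cos σ = sin φ₁ sin φ₂ + cos φ₁ cos φ₂ cos Δλ,  σ = 1.7290 rad → d_gc = 11020.9 km
Rhumb line: Δψ = +1.3517, q = Δφ/Δψ = 0.7823, d_rh = R√(Δφ²+q²Δλ²) = 11756.0 km
Excess = 11756.0 − 11020.9 = 735.1 ≈ 735 km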